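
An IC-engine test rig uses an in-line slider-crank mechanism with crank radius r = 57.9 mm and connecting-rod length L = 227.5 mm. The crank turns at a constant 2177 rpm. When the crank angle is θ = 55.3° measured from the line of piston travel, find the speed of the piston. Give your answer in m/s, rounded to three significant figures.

12.5

ω = 2π·2177/60 = 228 rad/s
For an in-line slider-crank, x = r cosθ + √(L² − r² sin²θ), so v = −rω sinθ·[1 + r cosθ/√(L² − r² sin²θ)].
With r = 0.0579 m, L = 0.2275 m, θ = 55.3°: √(L² − r² sin²θ) = 0.22246 m.
v = −0.0579·228·0.82214·[1 + 0.0579·0.56928/0.22246] = -12.46 m/s.
|v| = 12.46 m/s.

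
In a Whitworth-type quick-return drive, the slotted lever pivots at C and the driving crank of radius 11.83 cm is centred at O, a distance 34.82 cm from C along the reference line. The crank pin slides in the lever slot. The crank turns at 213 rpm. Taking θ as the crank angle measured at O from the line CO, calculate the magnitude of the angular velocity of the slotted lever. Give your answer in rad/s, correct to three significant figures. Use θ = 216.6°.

ω = 22.31 rad/s (from 213 rpm).
Crank pin A relative to C: A = (d + r cosθ, r sinθ); lever angle φ = atan2(r sinθ, d + r cosθ).
Differentiating tanφ: φ̇ = rω(d cosθ + r)/(d² + r² + 2dr cosθ).
d² + r² + 2dr cosθ = |CA|² = 0.0690987 m²;  d cosθ + r = -0.16124 m.
|ω_lever| = |0.1183·22.31·-0.16124| / 0.0690987 = 6.1574 rad/s.

6.16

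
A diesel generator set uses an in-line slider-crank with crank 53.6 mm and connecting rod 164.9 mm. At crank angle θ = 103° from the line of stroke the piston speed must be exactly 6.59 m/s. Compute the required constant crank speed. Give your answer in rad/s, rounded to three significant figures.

137

For an in-line slider-crank, |v_piston| = rω|sinθ|·[1 + r cosθ/√(L² − r² sin²θ)].
With r = 0.0536 m, L = 0.1649 m, θ = 103°: the bracketed kinematic factor |dx/dθ| = 0.0482 m.
ω = v/|dx/dθ| = 6.59/0.0482 = 136.72 rad/s.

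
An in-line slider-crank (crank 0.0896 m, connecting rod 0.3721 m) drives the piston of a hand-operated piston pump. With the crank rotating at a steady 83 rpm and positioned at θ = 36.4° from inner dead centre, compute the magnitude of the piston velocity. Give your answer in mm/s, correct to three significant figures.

553

ω = 2π·83/60 = 8.692 rad/s
For an in-line slider-crank, x = r cosθ + √(L² − r² sin²θ), so v = −rω sinθ·[1 + r cosθ/√(L² − r² sin²θ)].
With r = 0.0896 m, L = 0.3721 m, θ = 36.4°: √(L² − r² sin²θ) = 0.36828 m.
v = −0.0896·8.692·0.59342·[1 + 0.0896·0.80489/0.36828] = -0.55264 m/s.
|v| = 0.55264 m/s = 552.64 mm/s.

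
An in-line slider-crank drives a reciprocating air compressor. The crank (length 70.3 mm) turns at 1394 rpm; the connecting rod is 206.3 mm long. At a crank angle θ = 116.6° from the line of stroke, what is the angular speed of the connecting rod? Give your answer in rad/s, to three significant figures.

23.4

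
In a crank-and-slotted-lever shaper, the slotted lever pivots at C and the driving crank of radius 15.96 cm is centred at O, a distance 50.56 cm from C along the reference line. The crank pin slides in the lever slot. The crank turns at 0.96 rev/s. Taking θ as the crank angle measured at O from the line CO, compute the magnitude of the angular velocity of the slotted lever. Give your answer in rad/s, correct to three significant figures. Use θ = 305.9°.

1.17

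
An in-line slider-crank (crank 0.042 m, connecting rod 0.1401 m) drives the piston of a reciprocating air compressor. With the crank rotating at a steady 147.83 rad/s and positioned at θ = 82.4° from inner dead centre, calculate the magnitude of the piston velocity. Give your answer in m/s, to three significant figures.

6.41

ω = 147.8 rad/s
For an in-line slider-crank, x = r cosθ + √(L² − r² sin²θ), so v = −rω sinθ·[1 + r cosθ/√(L² − r² sin²θ)].
With r = 0.042 m, L = 0.1401 m, θ = 82.4°: √(L² − r² sin²θ) = 0.13377 m.
v = −0.042·147.8·0.99122·[1 + 0.042·0.13226/0.13377] = -6.4099 m/s.
|v| = 6.4099 m/s.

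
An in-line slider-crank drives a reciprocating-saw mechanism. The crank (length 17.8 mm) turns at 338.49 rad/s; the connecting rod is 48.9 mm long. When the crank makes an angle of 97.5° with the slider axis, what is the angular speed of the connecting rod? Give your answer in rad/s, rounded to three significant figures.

17.2

ω = 338.5 rad/s
The rod makes angle φ with the slider axis where L sinφ = r sinθ; differentiating, L cosφ·φ̇ = r ω cosθ.
L cosφ = √(L² − r² sin²θ) = 0.045604 m.
|ω_rod| = r ω |cosθ| / √(L² − r² sin²θ) = 0.0178·338.5·0.13053/0.045604 = 17.245 rad/s.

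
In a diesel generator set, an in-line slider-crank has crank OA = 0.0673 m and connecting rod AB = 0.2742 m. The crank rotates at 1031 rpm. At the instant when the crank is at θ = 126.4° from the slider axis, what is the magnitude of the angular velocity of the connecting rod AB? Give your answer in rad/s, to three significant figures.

ω = 108 rad/s (converted from 1031 rpm).
The rod makes angle φ with the slider axis where L sinφ = r sinθ; differentiating, L cosφ·φ̇ = r ω cosθ.
L cosφ = √(L² − r² sin²θ) = 0.2688 m.
|ω_rod| = r ω |cosθ| / √(L² − r² sin²θ) = 0.0673·108·0.59342/0.2688 = 16.041 rad/s.

16.0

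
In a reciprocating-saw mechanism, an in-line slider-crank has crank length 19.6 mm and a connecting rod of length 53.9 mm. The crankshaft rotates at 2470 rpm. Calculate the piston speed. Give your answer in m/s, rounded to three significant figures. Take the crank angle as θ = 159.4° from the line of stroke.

ω = 2π·2470/60 = 258.7 rad/s
For an in-line slider-crank, x = r cosθ + √(L² − r² sin²θ), so v = −rω sinθ·[1 + r cosθ/√(L² − r² sin²θ)].
With r = 0.0196 m, L = 0.0539 m, θ = 159.4°: √(L² − r² sin²θ) = 0.053457 m.
v = −0.0196·258.7·0.35184·[1 + 0.0196·-0.93606/0.053457] = -1.1715 m/s.
|v| = 1.1715 m/s.

1.17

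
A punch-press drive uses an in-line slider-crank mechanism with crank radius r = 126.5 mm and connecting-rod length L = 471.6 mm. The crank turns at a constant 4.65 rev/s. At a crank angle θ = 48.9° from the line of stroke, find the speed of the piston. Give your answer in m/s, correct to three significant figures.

ω = 2π·4.65 = 29.22 rad/s
For an in-line slider-crank, x = r cosθ + √(L² − r² sin²θ), so v = −rω sinθ·[1 + r cosθ/√(L² − r² sin²θ)].
With r = 0.1265 m, L = 0.4716 m, θ = 48.9°: √(L² − r² sin²θ) = 0.46187 m.
v = −0.1265·29.22·0.75356·[1 + 0.1265·0.65738/0.46187] = -3.2866 m/s.
|v| = 3.2866 m/s.

3.29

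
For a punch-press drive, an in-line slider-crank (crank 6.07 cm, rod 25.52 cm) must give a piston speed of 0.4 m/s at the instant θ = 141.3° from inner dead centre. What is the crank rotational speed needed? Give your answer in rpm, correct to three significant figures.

124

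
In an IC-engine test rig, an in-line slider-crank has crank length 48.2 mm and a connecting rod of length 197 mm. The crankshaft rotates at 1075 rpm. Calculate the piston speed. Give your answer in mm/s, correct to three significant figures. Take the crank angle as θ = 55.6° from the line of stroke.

5110

ω = 2π·1075/60 = 112.6 rad/s
For an in-line slider-crank, x = r cosθ + √(L² − r² sin²θ), so v = −rω sinθ·[1 + r cosθ/√(L² − r² sin²θ)].
With r = 0.0482 m, L = 0.197 m, θ = 55.6°: √(L² − r² sin²θ) = 0.19294 m.
v = −0.0482·112.6·0.82511·[1 + 0.0482·0.56497/0.19294] = -5.109 m/s.
|v| = 5.109 m/s = 5109 mm/s.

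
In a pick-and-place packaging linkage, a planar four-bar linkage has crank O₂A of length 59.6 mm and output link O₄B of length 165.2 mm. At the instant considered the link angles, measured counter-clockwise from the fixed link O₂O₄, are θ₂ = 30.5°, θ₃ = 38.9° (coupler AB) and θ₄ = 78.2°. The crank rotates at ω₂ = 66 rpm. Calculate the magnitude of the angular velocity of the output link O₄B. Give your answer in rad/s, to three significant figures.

ω₂ = 6.912 rad/s (from 66 rpm).
Differentiating the loop-closure r₂e^{iθ₂}+r₃e^{iθ₃}=r₁+r₄e^{iθ₄} gives r₂ω₂e^{iθ₂}+r₃ω₃e^{iθ₃}=r₄ω₄e^{iθ₄}.
Eliminating the other unknown: ω₄ = r₂ω₂ sin(θ₂−θ₃) / [r₄ sin(θ₄−θ₃)].
Numerator sine = -0.14608; denominator sine = +0.63338.
Result = 0.0596·6.912·(-0.14608) / (0.1652·(+0.63338)) = -0.5751 rad/s; magnitude 0.5751 rad/s.

0.575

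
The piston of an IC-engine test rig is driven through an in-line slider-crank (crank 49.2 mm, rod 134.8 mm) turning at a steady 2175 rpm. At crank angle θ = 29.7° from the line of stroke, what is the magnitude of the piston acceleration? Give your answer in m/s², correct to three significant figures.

ω = 2π·2175/60 = 227.8 rad/s
x(θ) = r cosθ + √(L² − r² sin²θ); with ω constant, a = ω²·d²x/dθ².
d²x/dθ² = −r cosθ − r²(cos2θ)/√u − r⁴ sin²2θ/(4u^{3/2}),  u = L² − r² sin²θ = 0.0175768 m².
Substituting r = 0.0492 m, L = 0.1348 m, θ = 29.7°: d²x/dθ² = -0.052497 m.
a = ω²·d²x/dθ² = (227.8)²·(-0.052497) = -2723.4 m/s²;  |a| = 2723.4 m/s².

2720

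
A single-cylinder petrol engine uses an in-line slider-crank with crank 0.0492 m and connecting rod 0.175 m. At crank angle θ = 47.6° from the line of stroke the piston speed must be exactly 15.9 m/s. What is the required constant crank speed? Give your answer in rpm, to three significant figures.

For an in-line slider-crank, |v_piston| = rω|sinθ|·[1 + r cosθ/√(L² − r² sin²θ)].
With r = 0.0492 m, L = 0.175 m, θ = 47.6°: the bracketed kinematic factor |dx/dθ| = 0.043373 m.
ω = v/|dx/dθ| = 15.9/0.043373 = 366.59 rad/s.
N = 60ω/(2π) = 3500.6 rpm.

3500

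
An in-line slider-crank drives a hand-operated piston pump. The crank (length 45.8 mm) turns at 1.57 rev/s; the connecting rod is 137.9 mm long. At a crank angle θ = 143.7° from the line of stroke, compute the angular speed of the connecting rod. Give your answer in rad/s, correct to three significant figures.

ω = 9.865 rad/s (converted from 1.57 rev/s).
The rod makes angle φ with the slider axis where L sinφ = r sinθ; differentiating, L cosφ·φ̇ = r ω cosθ.
L cosφ = √(L² − r² sin²θ) = 0.13521 m.
|ω_rod| = r ω |cosθ| / √(L² − r² sin²θ) = 0.0458·9.865·0.80593/0.13521 = 2.693 rad/s.

2.69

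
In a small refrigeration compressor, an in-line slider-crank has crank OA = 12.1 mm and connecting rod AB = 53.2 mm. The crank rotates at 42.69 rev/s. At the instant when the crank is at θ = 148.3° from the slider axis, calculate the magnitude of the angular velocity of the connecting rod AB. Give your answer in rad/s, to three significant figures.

ω = 268.2 rad/s (converted from 42.69 rev/s).
The rod makes angle φ with the slider axis where L sinφ = r sinθ; differentiating, L cosφ·φ̇ = r ω cosθ.
L cosφ = √(L² − r² sin²θ) = 0.052819 m.
|ω_rod| = r ω |cosθ| / √(L² − r² sin²θ) = 0.0121·268.2·0.85081/0.052819 = 52.28 rad/s.

52.3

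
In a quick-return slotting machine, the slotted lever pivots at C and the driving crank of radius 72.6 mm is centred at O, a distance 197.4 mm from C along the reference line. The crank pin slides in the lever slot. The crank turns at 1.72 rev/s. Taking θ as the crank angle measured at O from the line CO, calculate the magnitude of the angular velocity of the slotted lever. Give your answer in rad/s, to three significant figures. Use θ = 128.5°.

ω = 10.81 rad/s (from 1.72 rev/s).
Crank pin A relative to C: A = (d + r cosθ, r sinθ); lever angle φ = atan2(r sinθ, d + r cosθ).
Differentiating tanφ: φ̇ = rω(d cosθ + r)/(d² + r² + 2dr cosθ).
d² + r² + 2dr cosθ = |CA|² = 0.0263947 m²;  d cosθ + r = -0.050284 m.
|ω_lever| = |0.0726·10.81·-0.050284| / 0.0263947 = 1.4947 rad/s.

1.49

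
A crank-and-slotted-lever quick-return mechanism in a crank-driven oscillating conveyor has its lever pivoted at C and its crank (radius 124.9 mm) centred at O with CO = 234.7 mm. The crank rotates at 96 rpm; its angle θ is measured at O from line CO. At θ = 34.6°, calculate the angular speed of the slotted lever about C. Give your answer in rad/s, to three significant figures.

3.36

ω = 10.05 rad/s (from 96 rpm).
Crank pin A relative to C: A = (d + r cosθ, r sinθ); lever angle φ = atan2(r sinθ, d + r cosθ).
Differentiating tanφ: φ̇ = rω(d cosθ + r)/(d² + r² + 2dr cosθ).
d² + r² + 2dr cosθ = |CA|² = 0.118943 m²;  d cosθ + r = +0.31809 m.
|ω_lever| = |0.1249·10.05·+0.31809| / 0.118943 = 3.3579 rad/s.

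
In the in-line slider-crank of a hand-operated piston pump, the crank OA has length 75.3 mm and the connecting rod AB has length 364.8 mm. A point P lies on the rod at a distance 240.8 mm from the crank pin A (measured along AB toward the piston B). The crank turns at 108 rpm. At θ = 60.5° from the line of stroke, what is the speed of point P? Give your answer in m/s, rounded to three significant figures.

0.804

ω = 11.31 rad/s.  Crank-pin speed |V_A| = rω = 0.85162 m/s, perpendicular to OA.
Rod angle: sinφ = −(r/L) sinθ ⇒ φ = -10.350°; ω_rod = −rω cosθ/√(L²−r²sin²θ) = -1.1686 rad/s.
V_P = V_A + ω_rod × AP, with AP = 0.2408 m along the rod.
Components: V_Px = −rω sinθ − a·ω_rod·sinφ = -0.79177 m/s;  V_Py = rω cosθ + a·ω_rod·cosφ = +0.14255 m/s.
|V_P| = √(V_Px² + V_Py²) = 0.8045 m/s.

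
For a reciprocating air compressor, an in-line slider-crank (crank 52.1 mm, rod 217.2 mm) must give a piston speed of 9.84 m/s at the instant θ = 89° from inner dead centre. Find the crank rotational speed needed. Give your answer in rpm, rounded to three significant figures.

1800

For an in-line slider-crank, |v_piston| = rω|sinθ|·[1 + r cosθ/√(L² − r² sin²θ)].
With r = 0.0521 m, L = 0.2172 m, θ = 89°: the bracketed kinematic factor |dx/dθ| = 0.052317 m.
ω = v/|dx/dθ| = 9.84/0.052317 = 188.09 rad/s.
N = 60ω/(2π) = 1796.1 rpm.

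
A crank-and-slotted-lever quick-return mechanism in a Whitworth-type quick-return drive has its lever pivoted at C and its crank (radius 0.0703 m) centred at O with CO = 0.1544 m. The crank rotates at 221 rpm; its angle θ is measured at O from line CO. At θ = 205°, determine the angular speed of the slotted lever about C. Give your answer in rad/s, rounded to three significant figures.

12.4

ω = 23.14 rad/s (from 221 rpm).
Crank pin A relative to C: A = (d + r cosθ, r sinθ); lever angle φ = atan2(r sinθ, d + r cosθ).
Differentiating tanφ: φ̇ = rω(d cosθ + r)/(d² + r² + 2dr cosθ).
d² + r² + 2dr cosθ = |CA|² = 0.00910674 m²;  d cosθ + r = -0.069634 m.
|ω_lever| = |0.0703·23.14·-0.069634| / 0.00910674 = 12.44 rad/s.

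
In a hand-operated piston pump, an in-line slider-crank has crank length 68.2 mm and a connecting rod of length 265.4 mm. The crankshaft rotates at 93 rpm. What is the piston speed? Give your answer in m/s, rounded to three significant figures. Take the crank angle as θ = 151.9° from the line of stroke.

0.241

ω = 2π·93/60 = 9.739 rad/s
For an in-line slider-crank, x = r cosθ + √(L² − r² sin²θ), so v = −rω sinθ·[1 + r cosθ/√(L² − r² sin²θ)].
With r = 0.0682 m, L = 0.2654 m, θ = 151.9°: √(L² − r² sin²θ) = 0.26345 m.
v = −0.0682·9.739·0.47101·[1 + 0.0682·-0.88213/0.26345] = -0.2414 m/s.
|v| = 0.2414 m/s.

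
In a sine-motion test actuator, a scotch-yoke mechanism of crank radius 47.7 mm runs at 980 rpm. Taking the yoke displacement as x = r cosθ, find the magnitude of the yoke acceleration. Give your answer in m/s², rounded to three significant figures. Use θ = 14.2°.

ω = 102.6 rad/s (from 980 rpm).
x = r cosθ ⇒ ẍ = −rω² cosθ (ω constant).
|a| = rω²|cosθ| = 0.0477·(102.6)²·|cos 14.2°| = 487.02 m/s².

487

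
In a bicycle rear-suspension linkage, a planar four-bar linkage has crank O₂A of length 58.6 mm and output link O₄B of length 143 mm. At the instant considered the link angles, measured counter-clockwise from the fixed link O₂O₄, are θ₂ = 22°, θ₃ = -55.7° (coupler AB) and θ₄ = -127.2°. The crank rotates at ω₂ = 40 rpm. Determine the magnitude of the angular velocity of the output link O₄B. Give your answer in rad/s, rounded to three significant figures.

ω₂ = 4.189 rad/s (from 40 rpm).
Differentiating the loop-closure r₂e^{iθ₂}+r₃e^{iθ₃}=r₁+r₄e^{iθ₄} gives r₂ω₂e^{iθ₂}+r₃ω₃e^{iθ₃}=r₄ω₄e^{iθ₄}.
Eliminating the other unknown: ω₄ = r₂ω₂ sin(θ₂−θ₃) / [r₄ sin(θ₄−θ₃)].
Numerator sine = +0.97705; denominator sine = -0.94832.
Result = 0.0586·4.189·(+0.97705) / (0.143·(-0.94832)) = -1.7685 rad/s; magnitude 1.7685 rad/s.

1.77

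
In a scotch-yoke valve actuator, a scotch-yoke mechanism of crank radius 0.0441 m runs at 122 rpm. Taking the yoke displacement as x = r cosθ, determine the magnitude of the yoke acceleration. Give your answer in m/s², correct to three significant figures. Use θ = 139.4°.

5.47

ω = 12.78 rad/s (from 122 rpm).
x = r cosθ ⇒ ẍ = −rω² cosθ (ω constant).
|a| = rω²|cosθ| = 0.0441·(12.78)²·|cos 139.4°| = 5.4653 m/s².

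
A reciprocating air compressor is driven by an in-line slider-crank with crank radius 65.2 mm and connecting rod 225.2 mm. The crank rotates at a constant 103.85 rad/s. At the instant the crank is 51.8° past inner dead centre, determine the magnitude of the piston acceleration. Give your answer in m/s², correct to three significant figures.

390

ω = 103.8 rad/s
x(θ) = r cosθ + √(L² − r² sin²θ); with ω constant, a = ω²·d²x/dθ².
d²x/dθ² = −r cosθ − r²(cos2θ)/√u − r⁴ sin²2θ/(4u^{3/2}),  u = L² − r² sin²θ = 0.0480897 m².
Substituting r = 0.0652 m, L = 0.2252 m, θ = 51.8°: d²x/dθ² = -0.036167 m.
a = ω²·d²x/dθ² = (103.8)²·(-0.036167) = -390.05 m/s²;  |a| = 390.05 m/s².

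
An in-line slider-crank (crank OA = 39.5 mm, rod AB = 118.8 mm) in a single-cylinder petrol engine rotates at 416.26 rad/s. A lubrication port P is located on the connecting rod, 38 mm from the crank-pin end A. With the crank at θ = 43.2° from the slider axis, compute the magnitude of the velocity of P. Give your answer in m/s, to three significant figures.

14.6

ω = 416.3 rad/s.  Crank-pin speed |V_A| = rω = 16.442 m/s, perpendicular to OA.
Rod angle: sinφ = −(r/L) sinθ ⇒ φ = -13.156°; ω_rod = −rω cosθ/√(L²−r²sin²θ) = -103.61 rad/s.
V_P = V_A + ω_rod × AP, with AP = 0.038 m along the rod.
Components: V_Px = −rω sinθ − a·ω_rod·sinφ = -12.152 m/s;  V_Py = rω cosθ + a·ω_rod·cosφ = +8.152 m/s.
|V_P| = √(V_Px² + V_Py²) = 14.633 m/s.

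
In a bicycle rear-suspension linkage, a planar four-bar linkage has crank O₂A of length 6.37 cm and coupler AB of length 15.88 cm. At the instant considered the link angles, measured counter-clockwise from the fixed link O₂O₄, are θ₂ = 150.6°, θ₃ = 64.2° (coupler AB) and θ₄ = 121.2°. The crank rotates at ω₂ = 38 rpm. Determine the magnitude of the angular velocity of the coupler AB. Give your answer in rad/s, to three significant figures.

0.934

ω₂ = 3.979 rad/s (from 38 rpm).
Differentiating the loop-closure r₂e^{iθ₂}+r₃e^{iθ₃}=r₁+r₄e^{iθ₄} gives r₂ω₂e^{iθ₂}+r₃ω₃e^{iθ₃}=r₄ω₄e^{iθ₄}.
Eliminating the other unknown: ω₃ = r₂ω₂ sin(θ₄−θ₂) / [r₃ sin(θ₃−θ₄)].
Numerator sine = -0.49090; denominator sine = -0.83867.
Result = 0.0637·3.979·(-0.49090) / (0.1588·(-0.83867)) = +0.93434 rad/s; magnitude 0.93434 rad/s.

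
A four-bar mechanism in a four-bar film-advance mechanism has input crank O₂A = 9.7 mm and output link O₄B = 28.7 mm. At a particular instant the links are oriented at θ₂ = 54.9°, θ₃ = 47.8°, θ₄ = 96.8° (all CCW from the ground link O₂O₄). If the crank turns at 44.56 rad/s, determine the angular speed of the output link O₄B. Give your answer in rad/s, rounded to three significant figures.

2.47

ω₂ = 44.56 rad/s
Differentiating the loop-closure r₂e^{iθ₂}+r₃e^{iθ₃}=r₁+r₄e^{iθ₄} gives r₂ω₂e^{iθ₂}+r₃ω₃e^{iθ₃}=r₄ω₄e^{iθ₄}.
Eliminating the other unknown: ω₄ = r₂ω₂ sin(θ₂−θ₃) / [r₄ sin(θ₄−θ₃)].
Numerator sine = +0.12360; denominator sine = +0.75471.
Result = 0.0097·44.56·(+0.12360) / (0.0287·(+0.75471)) = +2.4665 rad/s; magnitude 2.4665 rad/s.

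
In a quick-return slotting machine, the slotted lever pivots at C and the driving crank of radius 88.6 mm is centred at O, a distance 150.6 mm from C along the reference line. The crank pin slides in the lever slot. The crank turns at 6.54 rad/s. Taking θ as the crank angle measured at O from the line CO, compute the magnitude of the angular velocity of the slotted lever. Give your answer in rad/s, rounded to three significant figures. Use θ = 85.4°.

1.79

ω = 6.54 rad/s
Crank pin A relative to C: A = (d + r cosθ, r sinθ); lever angle φ = atan2(r sinθ, d + r cosθ).
Differentiating tanφ: φ̇ = rω(d cosθ + r)/(d² + r² + 2dr cosθ).
d² + r² + 2dr cosθ = |CA|² = 0.0326705 m²;  d cosθ + r = +0.10068 m.
|ω_lever| = |0.0886·6.54·+0.10068| / 0.0326705 = 1.7856 rad/s.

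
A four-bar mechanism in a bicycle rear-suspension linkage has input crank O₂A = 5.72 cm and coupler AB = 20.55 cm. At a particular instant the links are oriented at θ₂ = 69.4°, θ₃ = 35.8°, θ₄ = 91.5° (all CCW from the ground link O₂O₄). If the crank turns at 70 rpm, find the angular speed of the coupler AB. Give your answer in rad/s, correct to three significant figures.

0.929

ω₂ = 7.33 rad/s (from 70 rpm).
Differentiating the loop-closure r₂e^{iθ₂}+r₃e^{iθ₃}=r₁+r₄e^{iθ₄} gives r₂ω₂e^{iθ₂}+r₃ω₃e^{iθ₃}=r₄ω₄e^{iθ₄}.
Eliminating the other unknown: ω₃ = r₂ω₂ sin(θ₄−θ₂) / [r₃ sin(θ₃−θ₄)].
Numerator sine = +0.37622; denominator sine = -0.82610.
Result = 0.0572·7.33·(+0.37622) / (0.2055·(-0.82610)) = -0.92924 rad/s; magnitude 0.92924 rad/s.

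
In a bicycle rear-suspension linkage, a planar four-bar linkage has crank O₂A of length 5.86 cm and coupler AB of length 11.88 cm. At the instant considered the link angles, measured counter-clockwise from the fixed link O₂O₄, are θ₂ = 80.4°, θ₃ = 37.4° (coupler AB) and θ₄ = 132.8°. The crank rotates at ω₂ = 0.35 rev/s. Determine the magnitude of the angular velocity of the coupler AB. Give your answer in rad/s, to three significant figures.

ω₂ = 2.199 rad/s (from 0.35 rev/s).
Differentiating the loop-closure r₂e^{iθ₂}+r₃e^{iθ₃}=r₁+r₄e^{iθ₄} gives r₂ω₂e^{iθ₂}+r₃ω₃e^{iθ₃}=r₄ω₄e^{iθ₄}.
Eliminating the other unknown: ω₃ = r₂ω₂ sin(θ₄−θ₂) / [r₃ sin(θ₃−θ₄)].
Numerator sine = +0.79229; denominator sine = -0.99556.
Result = 0.0586·2.199·(+0.79229) / (0.1188·(-0.99556)) = -0.86327 rad/s; magnitude 0.86327 rad/s.

0.863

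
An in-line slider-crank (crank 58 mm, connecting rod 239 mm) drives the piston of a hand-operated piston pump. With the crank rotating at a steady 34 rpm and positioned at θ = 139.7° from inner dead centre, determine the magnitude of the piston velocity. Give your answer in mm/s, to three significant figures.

ω = 2π·34/60 = 3.56 rad/s
For an in-line slider-crank, x = r cosθ + √(L² − r² sin²θ), so v = −rω sinθ·[1 + r cosθ/√(L² − r² sin²θ)].
With r = 0.058 m, L = 0.239 m, θ = 139.7°: √(L² − r² sin²θ) = 0.23604 m.
v = −0.058·3.56·0.64679·[1 + 0.058·-0.76267/0.23604] = -0.10854 m/s.
|v| = 0.10854 m/s = 108.54 mm/s.

109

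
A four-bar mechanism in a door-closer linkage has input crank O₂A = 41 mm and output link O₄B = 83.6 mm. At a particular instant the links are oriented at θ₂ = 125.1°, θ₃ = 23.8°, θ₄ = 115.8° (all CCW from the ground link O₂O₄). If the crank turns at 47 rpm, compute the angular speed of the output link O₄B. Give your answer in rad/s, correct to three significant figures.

ω₂ = 4.922 rad/s (from 47 rpm).
Differentiating the loop-closure r₂e^{iθ₂}+r₃e^{iθ₃}=r₁+r₄e^{iθ₄} gives r₂ω₂e^{iθ₂}+r₃ω₃e^{iθ₃}=r₄ω₄e^{iθ₄}.
Eliminating the other unknown: ω₄ = r₂ω₂ sin(θ₂−θ₃) / [r₄ sin(θ₄−θ₃)].
Numerator sine = +0.98061; denominator sine = +0.99939.
Result = 0.041·4.922·(+0.98061) / (0.0836·(+0.99939)) = +2.3685 rad/s; magnitude 2.3685 rad/s.

2.37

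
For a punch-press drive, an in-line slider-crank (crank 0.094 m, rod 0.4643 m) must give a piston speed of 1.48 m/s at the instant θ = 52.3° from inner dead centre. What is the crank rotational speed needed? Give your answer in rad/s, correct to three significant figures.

For an in-line slider-crank, |v_piston| = rω|sinθ|·[1 + r cosθ/√(L² − r² sin²θ)].
With r = 0.094 m, L = 0.4643 m, θ = 52.3°: the bracketed kinematic factor |dx/dθ| = 0.083704 m.
ω = v/|dx/dθ| = 1.48/0.083704 = 17.681 rad/s.

17.7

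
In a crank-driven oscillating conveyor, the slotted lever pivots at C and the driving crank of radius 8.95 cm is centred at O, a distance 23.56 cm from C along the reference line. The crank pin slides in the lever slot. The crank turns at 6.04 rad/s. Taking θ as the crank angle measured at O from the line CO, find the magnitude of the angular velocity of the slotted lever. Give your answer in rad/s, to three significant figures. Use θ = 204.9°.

ω = 6.04 rad/s
Crank pin A relative to C: A = (d + r cosθ, r sinθ); lever angle φ = atan2(r sinθ, d + r cosθ).
Differentiating tanφ: φ̇ = rω(d cosθ + r)/(d² + r² + 2dr cosθ).
d² + r² + 2dr cosθ = |CA|² = 0.0252654 m²;  d cosθ + r = -0.1242 m.
|ω_lever| = |0.0895·6.04·-0.1242| / 0.0252654 = 2.6574 rad/s.

2.66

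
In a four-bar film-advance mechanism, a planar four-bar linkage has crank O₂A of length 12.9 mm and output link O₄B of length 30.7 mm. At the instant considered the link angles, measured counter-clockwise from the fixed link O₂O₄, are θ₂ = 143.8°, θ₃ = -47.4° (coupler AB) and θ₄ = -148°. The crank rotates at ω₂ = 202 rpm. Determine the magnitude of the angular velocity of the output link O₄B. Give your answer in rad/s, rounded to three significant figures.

1.76

ω₂ = 21.15 rad/s (from 202 rpm).
Differentiating the loop-closure r₂e^{iθ₂}+r₃e^{iθ₃}=r₁+r₄e^{iθ₄} gives r₂ω₂e^{iθ₂}+r₃ω₃e^{iθ₃}=r₄ω₄e^{iθ₄}.
Eliminating the other unknown: ω₄ = r₂ω₂ sin(θ₂−θ₃) / [r₄ sin(θ₄−θ₃)].
Numerator sine = -0.19423; denominator sine = -0.98294.
Result = 0.0129·21.15·(-0.19423) / (0.0307·(-0.98294)) = +1.7564 rad/s; magnitude 1.7564 rad/s.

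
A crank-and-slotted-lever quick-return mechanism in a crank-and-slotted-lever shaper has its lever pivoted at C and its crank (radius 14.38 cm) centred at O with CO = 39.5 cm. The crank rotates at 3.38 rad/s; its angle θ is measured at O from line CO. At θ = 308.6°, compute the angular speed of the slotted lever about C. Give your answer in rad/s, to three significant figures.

0.766

ω = 3.38 rad/s
Crank pin A relative to C: A = (d + r cosθ, r sinθ); lever angle φ = atan2(r sinθ, d + r cosθ).
Differentiating tanφ: φ̇ = rω(d cosθ + r)/(d² + r² + 2dr cosθ).
d² + r² + 2dr cosθ = |CA|² = 0.247577 m²;  d cosθ + r = +0.39023 m.
|ω_lever| = |0.1438·3.38·+0.39023| / 0.247577 = 0.7661 rad/s.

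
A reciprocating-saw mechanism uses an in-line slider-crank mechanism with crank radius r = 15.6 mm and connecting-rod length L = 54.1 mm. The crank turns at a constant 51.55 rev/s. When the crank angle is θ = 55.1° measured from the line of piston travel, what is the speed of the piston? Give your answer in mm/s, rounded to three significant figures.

ω = 2π·51.5 = 323.9 rad/s
For an in-line slider-crank, x = r cosθ + √(L² − r² sin²θ), so v = −rω sinθ·[1 + r cosθ/√(L² − r² sin²θ)].
With r = 0.0156 m, L = 0.0541 m, θ = 55.1°: √(L² − r² sin²θ) = 0.052565 m.
v = −0.0156·323.9·0.82015·[1 + 0.0156·0.57215/0.052565] = -4.8477 m/s.
|v| = 4.8477 m/s = 4847.7 mm/s.

4850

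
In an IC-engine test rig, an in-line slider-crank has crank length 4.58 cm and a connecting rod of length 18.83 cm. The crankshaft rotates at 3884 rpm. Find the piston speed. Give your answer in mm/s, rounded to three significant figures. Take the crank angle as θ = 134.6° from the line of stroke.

11000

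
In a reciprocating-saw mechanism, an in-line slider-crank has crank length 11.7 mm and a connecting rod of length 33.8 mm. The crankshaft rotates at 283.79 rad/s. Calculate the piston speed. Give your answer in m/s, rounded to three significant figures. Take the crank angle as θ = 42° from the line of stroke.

2.81

ω = 283.8 rad/s
For an in-line slider-crank, x = r cosθ + √(L² − r² sin²θ), so v = −rω sinθ·[1 + r cosθ/√(L² − r² sin²θ)].
With r = 0.0117 m, L = 0.0338 m, θ = 42°: √(L² − r² sin²θ) = 0.032881 m.
v = −0.0117·283.8·0.66913·[1 + 0.0117·0.74314/0.032881] = -2.8092 m/s.
|v| = 2.8092 m/s.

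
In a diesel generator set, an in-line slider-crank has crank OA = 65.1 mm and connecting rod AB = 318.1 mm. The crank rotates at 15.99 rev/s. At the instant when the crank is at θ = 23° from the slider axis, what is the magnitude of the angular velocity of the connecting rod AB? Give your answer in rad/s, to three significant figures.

19.0

ω = 100.5 rad/s (converted from 15.99 rev/s).
The rod makes angle φ with the slider axis where L sinφ = r sinθ; differentiating, L cosφ·φ̇ = r ω cosθ.
L cosφ = √(L² − r² sin²θ) = 0.31708 m.
|ω_rod| = r ω |cosθ| / √(L² − r² sin²θ) = 0.0651·100.5·0.92050/0.31708 = 18.987 rad/s.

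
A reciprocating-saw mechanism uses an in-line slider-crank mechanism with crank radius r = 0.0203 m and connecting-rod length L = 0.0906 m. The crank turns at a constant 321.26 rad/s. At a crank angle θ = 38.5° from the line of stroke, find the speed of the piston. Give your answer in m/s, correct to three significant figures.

ω = 321.3 rad/s
For an in-line slider-crank, x = r cosθ + √(L² − r² sin²θ), so v = −rω sinθ·[1 + r cosθ/√(L² − r² sin²θ)].
With r = 0.0203 m, L = 0.0906 m, θ = 38.5°: √(L² − r² sin²θ) = 0.089714 m.
v = −0.0203·321.3·0.62251·[1 + 0.0203·0.78261/0.089714] = -4.7787 m/s.
|v| = 4.7787 m/s.

4.78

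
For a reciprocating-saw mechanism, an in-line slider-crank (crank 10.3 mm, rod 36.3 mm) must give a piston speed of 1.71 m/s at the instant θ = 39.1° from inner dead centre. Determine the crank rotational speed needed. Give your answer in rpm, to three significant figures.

2050

For an in-line slider-crank, |v_piston| = rω|sinθ|·[1 + r cosθ/√(L² − r² sin²θ)].
With r = 0.0103 m, L = 0.0363 m, θ = 39.1°: the bracketed kinematic factor |dx/dθ| = 0.0079498 m.
ω = v/|dx/dθ| = 1.71/0.0079498 = 215.1 rad/s.
N = 60ω/(2π) = 2054 rpm.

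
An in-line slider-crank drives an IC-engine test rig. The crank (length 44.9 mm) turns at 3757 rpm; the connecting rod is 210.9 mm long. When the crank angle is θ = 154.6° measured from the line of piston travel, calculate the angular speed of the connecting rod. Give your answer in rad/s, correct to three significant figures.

ω = 393.4 rad/s (converted from 3757 rpm).
The rod makes angle φ with the slider axis where L sinφ = r sinθ; differentiating, L cosφ·φ̇ = r ω cosθ.
L cosφ = √(L² − r² sin²θ) = 0.21002 m.
|ω_rod| = r ω |cosθ| / √(L² − r² sin²θ) = 0.0449·393.4·0.90334/0.21002 = 75.981 rad/s.

76.0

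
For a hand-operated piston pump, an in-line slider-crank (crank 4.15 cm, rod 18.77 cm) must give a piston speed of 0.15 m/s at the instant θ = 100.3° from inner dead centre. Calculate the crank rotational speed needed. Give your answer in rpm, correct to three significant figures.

For an in-line slider-crank, |v_piston| = rω|sinθ|·[1 + r cosθ/√(L² − r² sin²θ)].
With r = 0.0415 m, L = 0.1877 m, θ = 100.3°: the bracketed kinematic factor |dx/dθ| = 0.039177 m.
ω = v/|dx/dθ| = 0.15/0.039177 = 3.8287 rad/s.
N = 60ω/(2π) = 36.562 rpm.

36.6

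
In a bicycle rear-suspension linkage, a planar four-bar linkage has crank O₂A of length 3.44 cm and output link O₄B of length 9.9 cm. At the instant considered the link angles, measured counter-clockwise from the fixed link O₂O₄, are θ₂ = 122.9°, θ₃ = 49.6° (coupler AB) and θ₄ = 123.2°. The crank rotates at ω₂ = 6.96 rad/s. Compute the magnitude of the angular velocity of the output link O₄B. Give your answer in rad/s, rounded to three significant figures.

2.41

ω₂ = 6.96 rad/s
Differentiating the loop-closure r₂e^{iθ₂}+r₃e^{iθ₃}=r₁+r₄e^{iθ₄} gives r₂ω₂e^{iθ₂}+r₃ω₃e^{iθ₃}=r₄ω₄e^{iθ₄}.
Eliminating the other unknown: ω₄ = r₂ω₂ sin(θ₂−θ₃) / [r₄ sin(θ₄−θ₃)].
Numerator sine = +0.95782; denominator sine = +0.95931.
Result = 0.0344·6.96·(+0.95782) / (0.099·(+0.95931)) = +2.4147 rad/s; magnitude 2.4147 rad/s.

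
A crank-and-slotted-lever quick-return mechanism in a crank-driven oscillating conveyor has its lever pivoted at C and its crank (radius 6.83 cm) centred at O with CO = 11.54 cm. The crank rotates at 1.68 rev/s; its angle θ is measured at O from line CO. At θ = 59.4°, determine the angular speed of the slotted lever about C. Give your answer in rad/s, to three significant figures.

ω = 10.56 rad/s (from 1.68 rev/s).
Crank pin A relative to C: A = (d + r cosθ, r sinθ); lever angle φ = atan2(r sinθ, d + r cosθ).
Differentiating tanφ: φ̇ = rω(d cosθ + r)/(d² + r² + 2dr cosθ).
d² + r² + 2dr cosθ = |CA|² = 0.0260064 m²;  d cosθ + r = +0.12704 m.
|ω_lever| = |0.0683·10.56·+0.12704| / 0.0260064 = 3.5219 rad/s.

3.52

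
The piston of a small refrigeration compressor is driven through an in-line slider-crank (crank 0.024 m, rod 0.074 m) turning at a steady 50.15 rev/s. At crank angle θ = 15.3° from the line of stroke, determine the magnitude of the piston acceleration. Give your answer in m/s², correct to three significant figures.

ω = 2π·50.1 = 315.1 rad/s
x(θ) = r cosθ + √(L² − r² sin²θ); with ω constant, a = ω²·d²x/dθ².
d²x/dθ² = −r cosθ − r²(cos2θ)/√u − r⁴ sin²2θ/(4u^{3/2}),  u = L² − r² sin²θ = 0.00543589 m².
Substituting r = 0.024 m, L = 0.074 m, θ = 15.3°: d²x/dθ² = -0.029928 m.
a = ω²·d²x/dθ² = (315.1)²·(-0.029928) = -2971.5 m/s²;  |a| = 2971.5 m/s².

2970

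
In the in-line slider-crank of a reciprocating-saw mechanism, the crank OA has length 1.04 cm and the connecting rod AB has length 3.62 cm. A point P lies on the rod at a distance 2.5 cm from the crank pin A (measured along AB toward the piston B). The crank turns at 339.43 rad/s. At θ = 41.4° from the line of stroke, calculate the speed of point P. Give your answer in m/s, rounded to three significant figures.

2.81

ω = 339.4 rad/s.  Crank-pin speed |V_A| = rω = 3.5301 m/s, perpendicular to OA.
Rod angle: sinφ = −(r/L) sinθ ⇒ φ = -10.952°; ω_rod = −rω cosθ/√(L²−r²sin²θ) = -74.505 rad/s.
V_P = V_A + ω_rod × AP, with AP = 0.025 m along the rod.
Components: V_Px = −rω sinθ − a·ω_rod·sinφ = -2.6884 m/s;  V_Py = rω cosθ + a·ω_rod·cosφ = +0.81925 m/s.
|V_P| = √(V_Px² + V_Py²) = 2.8104 m/s.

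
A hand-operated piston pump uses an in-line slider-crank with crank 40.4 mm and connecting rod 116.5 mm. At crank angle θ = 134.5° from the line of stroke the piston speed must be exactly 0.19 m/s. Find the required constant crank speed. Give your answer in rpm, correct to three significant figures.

84.0

For an in-line slider-crank, |v_piston| = rω|sinθ|·[1 + r cosθ/√(L² − r² sin²θ)].
With r = 0.0404 m, L = 0.1165 m, θ = 134.5°: the bracketed kinematic factor |dx/dθ| = 0.021587 m.
ω = v/|dx/dθ| = 0.19/0.021587 = 8.8017 rad/s.
N = 60ω/(2π) = 84.05 rpm.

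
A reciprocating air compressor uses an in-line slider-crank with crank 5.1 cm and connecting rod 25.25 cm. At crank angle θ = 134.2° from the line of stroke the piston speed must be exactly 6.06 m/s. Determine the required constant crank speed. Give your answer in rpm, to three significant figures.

For an in-line slider-crank, |v_piston| = rω|sinθ|·[1 + r cosθ/√(L² − r² sin²θ)].
With r = 0.051 m, L = 0.2525 m, θ = 134.2°: the bracketed kinematic factor |dx/dθ| = 0.031359 m.
ω = v/|dx/dθ| = 6.06/0.031359 = 193.25 rad/s.
N = 60ω/(2π) = 1845.4 rpm.

1850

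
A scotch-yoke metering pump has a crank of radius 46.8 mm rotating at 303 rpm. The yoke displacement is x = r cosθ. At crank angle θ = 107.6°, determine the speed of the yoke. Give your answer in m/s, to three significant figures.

ω = 31.73 rad/s (from 303 rpm).
x = r cosθ ⇒ ẋ = −rω sinθ.
|v| = rω|sinθ| = 0.0468·31.73·|sin 107.6°| = 1.4155 m/s.

1.42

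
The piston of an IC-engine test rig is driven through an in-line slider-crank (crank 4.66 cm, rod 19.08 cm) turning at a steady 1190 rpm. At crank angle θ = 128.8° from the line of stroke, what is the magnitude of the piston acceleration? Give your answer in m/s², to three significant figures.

489

ω = 2π·1190/60 = 124.6 rad/s
x(θ) = r cosθ + √(L² − r² sin²θ); with ω constant, a = ω²·d²x/dθ².
d²x/dθ² = −r cosθ − r²(cos2θ)/√u − r⁴ sin²2θ/(4u^{3/2}),  u = L² − r² sin²θ = 0.0350857 m².
Substituting r = 0.0466 m, L = 0.1908 m, θ = 128.8°: d²x/dθ² = +0.031518 m.
a = ω²·d²x/dθ² = (124.6)²·(+0.031518) = +489.45 m/s²;  |a| = 489.45 m/s².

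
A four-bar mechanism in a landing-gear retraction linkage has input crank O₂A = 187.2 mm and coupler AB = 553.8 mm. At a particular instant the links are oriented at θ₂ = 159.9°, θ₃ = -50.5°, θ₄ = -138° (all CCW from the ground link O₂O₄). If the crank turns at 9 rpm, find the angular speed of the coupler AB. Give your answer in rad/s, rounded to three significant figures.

ω₂ = 0.9425 rad/s (from 9 rpm).
Differentiating the loop-closure r₂e^{iθ₂}+r₃e^{iθ₃}=r₁+r₄e^{iθ₄} gives r₂ω₂e^{iθ₂}+r₃ω₃e^{iθ₃}=r₄ω₄e^{iθ₄}.
Eliminating the other unknown: ω₃ = r₂ω₂ sin(θ₄−θ₂) / [r₃ sin(θ₃−θ₄)].
Numerator sine = +0.88377; denominator sine = +0.99905.
Result = 0.1872·0.9425·(+0.88377) / (0.5538·(+0.99905)) = +0.28182 rad/s; magnitude 0.28182 rad/s.

0.282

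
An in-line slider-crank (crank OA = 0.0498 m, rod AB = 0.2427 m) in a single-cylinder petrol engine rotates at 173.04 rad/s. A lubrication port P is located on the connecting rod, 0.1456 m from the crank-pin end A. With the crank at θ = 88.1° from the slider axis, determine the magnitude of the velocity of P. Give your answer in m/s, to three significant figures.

ω = 173 rad/s.  Crank-pin speed |V_A| = rω = 8.6174 m/s, perpendicular to OA.
Rod angle: sinφ = −(r/L) sinθ ⇒ φ = -11.834°; ω_rod = −rω cosθ/√(L²−r²sin²θ) = -1.2028 rad/s.
V_P = V_A + ω_rod × AP, with AP = 0.1456 m along the rod.
Components: V_Px = −rω sinθ − a·ω_rod·sinφ = -8.6486 m/s;  V_Py = rω cosθ + a·ω_rod·cosφ = +0.11431 m/s.
|V_P| = √(V_Px² + V_Py²) = 8.6493 m/s.

8.65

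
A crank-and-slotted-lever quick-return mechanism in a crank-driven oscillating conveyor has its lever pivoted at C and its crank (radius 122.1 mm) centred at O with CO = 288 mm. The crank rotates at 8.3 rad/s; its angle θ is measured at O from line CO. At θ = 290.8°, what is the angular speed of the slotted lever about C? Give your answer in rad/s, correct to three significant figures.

ω = 8.3 rad/s
Crank pin A relative to C: A = (d + r cosθ, r sinθ); lever angle φ = atan2(r sinθ, d + r cosθ).
Differentiating tanφ: φ̇ = rω(d cosθ + r)/(d² + r² + 2dr cosθ).
d² + r² + 2dr cosθ = |CA|² = 0.122827 m²;  d cosθ + r = +0.22437 m.
|ω_lever| = |0.1221·8.3·+0.22437| / 0.122827 = 1.8513 rad/s.

1.85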